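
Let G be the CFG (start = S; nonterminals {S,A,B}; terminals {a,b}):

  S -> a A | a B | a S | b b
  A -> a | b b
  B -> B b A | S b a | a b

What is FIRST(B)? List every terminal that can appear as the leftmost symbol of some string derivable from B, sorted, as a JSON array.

FIRST sets, iterate to fixpoint:
round 1:
  A via A→a: +{a}
  A via A→b b: +{b}
  B via B→a b: +{a}
  S via S→a A: +{a}
  S via S→b b: +{b}
  S: {a,b}  A: {a,b}  B: {a}
round 2:
  B via B→S b a: +{b}
  S: {a,b}  A: {a,b}  B: {a,b}
round 3: done
  S: {a,b}  A: {a,b}  B: {a,b}

FIRST(B) = ["a", "b"]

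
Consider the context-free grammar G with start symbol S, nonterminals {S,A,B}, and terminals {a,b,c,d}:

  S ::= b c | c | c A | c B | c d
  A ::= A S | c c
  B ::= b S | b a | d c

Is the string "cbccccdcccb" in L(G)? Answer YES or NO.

CNF form of G:
  S -> T0 A | T0 B | T0 T3 | T1 T0 | c
  A -> A S | T0 T0
  B -> T1 S | T1 T2 | T3 T0
  T0 -> c
  T1 -> b
  T2 -> a
  T3 -> d

CYK table (by increasing span):
  [0..0]={S,T0}  "c"  orig:{S}
  [1..1]={T1}  "b"  orig:{}
  [2..2]={S,T0}  "c"  orig:{S}
  [3..3]={S,T0}  "c"  orig:{S}
  [4..4]={S,T0}  "c"  orig:{S}
  [5..5]={S,T0}  "c"  orig:{S}
  [6..6]={T3}  "d"  orig:{}
  [7..7]={S,T0}  "c"  orig:{S}
  [8..8]={S,T0}  "c"  orig:{S}
  [9..9]={S,T0}  "c"  orig:{S}
  [10..10]={T1}  "b"  orig:{}
  [0..1]=∅  "cb"
  [1..2]={B,S}  "bc"
  [2..3]={A}  "cc"
  [3..4]={A}  "cc"
  [4..5]={A}  "cc"
  [5..6]={S}  "cd"
  [6..7]={B}  "dc"
  [7..8]={A}  "cc"
  [8..9]={A}  "cc"
  [9..10]=∅  "cb"
  [0..2]={S}  "cbc"
  [1..3]=∅  "bcc"
  [2..4]={A,S}  "ccc"
  [3..5]={A,S}  "ccc"
  [4..6]=∅  "ccd"
  [5..7]={S}  "cdc"
  [6..8]=∅  "dcc"
  [7..9]={A,S}  "ccc"
  [8..10]=∅  "ccb"
  [0..3]=∅  "cbcc"
  [1..4]={B}  "bccc"
  [2..5]={A,S}  "cccc"
  [3..6]={A}  "cccd"
  [4..7]=∅  "ccdc"
  [5..8]=∅  "cdcc"
  [6..9]=∅  "dccc"
  [7..10]=∅  "cccb"
  [0..4]={S}  "cbccc"
  [1..5]={B}  "bcccc"
  [2..6]={A,S}  "ccccd"
  [3..7]={A}  "cccdc"
  [4..8]=∅  "ccdcc"
  [5..9]=∅  "cdccc"
  [6..10]=∅  "dcccb"
  [0..5]={S}  "cbcccc"
  [1..6]={B}  "bccccd"
  [2..7]={A,S}  "ccccdc"
  [3..8]={A}  "cccdcc"
  [4..9]=∅  "ccdccc"
  [5..10]=∅  "cdcccb"
  [0..6]={S}  "cbccccd"
  [1..7]={B}  "bccccdc"
  [2..8]={A,S}  "ccccdcc"
  [3..9]={A}  "cccdccc"
  [4..10]=∅  "ccdcccb"
  [0..7]={S}  "cbccccdc"
  [1..8]={B}  "bccccdcc"
  [2..9]={A,S}  "ccccdccc"
  [3..10]=∅  "cccdcccb"
  [0..8]={S}  "cbccccdcc"
  [1..9]={B}  "bccccdccc"
  [2..10]=∅  "ccccdcccb"
  [0..9]={S}  "cbccccdccc"
  [1..10]=∅  "bccccdcccb"
  [0..10]=∅  "cbccccdcccb"

S ∉ T[0,10] ⇒ NO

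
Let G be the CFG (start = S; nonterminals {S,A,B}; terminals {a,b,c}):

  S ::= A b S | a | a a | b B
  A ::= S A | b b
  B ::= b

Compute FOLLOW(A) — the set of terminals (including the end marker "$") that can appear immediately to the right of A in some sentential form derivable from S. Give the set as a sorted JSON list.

FIRST iteration:
pass 1:
  A via A→b b: +{b}
  B via B→b: +{b}
  S via S→A b S: +{b}
  S via S→a: +{a}
  FIRST[S]={a,b}  FIRST[A]={b}  FIRST[B]={b}
pass 2:
  A via A→S A: +{a}
  FIRST[S]={a,b}  FIRST[A]={a,b}  FIRST[B]={b}
pass 3: (stable)
  FIRST[S]={a,b}  FIRST[A]={a,b}  FIRST[B]={b}

FOLLOW sets:
initialize: $ ∈ FOLLOW(S)
iter 1:
  A→S A: FOLLOW(S) ⊇ FIRST(A) = {a,b}; new: +{a,b}
  S→A b S: FOLLOW(A) ⊇ FIRST(b) = {b}; new: +{b}
  S→b B: FOLLOW(B) ⊇ FOLLOW(S) ⊇ {$,a,b}; new: +{$,a,b}
  S: {$,a,b}  A: {b}  B: {$,a,b}
iter 2: — fixpoint
  S: {$,a,b}  A: {b}  B: {$,a,b}

FOLLOW(A) = ["b"]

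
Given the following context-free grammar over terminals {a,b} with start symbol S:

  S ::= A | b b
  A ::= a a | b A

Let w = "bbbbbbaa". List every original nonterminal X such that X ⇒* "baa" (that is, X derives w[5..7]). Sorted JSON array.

Convert to CNF:
  S -> T0 T0 | T1 A | T1 T1
  A -> T0 T0 | T1 A
  T0 -> a
  T1 -> b

Fill CYK table bottom-up — only the sub-triangle for w[5..7]:
  [5..5]={T1}  "b"  orig:{}
  [6..6]={T0}  "a"  orig:{}
  [7..7]={T0}  "a"  orig:{}
  [5..6]=∅  "ba"
  [6..7]={A,S}  "aa"
  [5..7]={A,S}  "baa"

Original NTs in T[5,7] deriving "baa": ["A", "S"]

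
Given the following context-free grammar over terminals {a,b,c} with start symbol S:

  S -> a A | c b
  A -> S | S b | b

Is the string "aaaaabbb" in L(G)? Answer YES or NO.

CNF form of G:
  S -> T1 A | T2 T0
  A -> S T0 | T1 A | T2 T0 | b
  T0 -> b
  T1 -> a
  T2 -> c

CYK table (by increasing span):
  [0..0]={T1}  "a"  orig:{}
  [1..1]={T1}  "a"  orig:{}
  [2..2]={T1}  "a"  orig:{}
  [3..3]={T1}  "a"  orig:{}
  [4..4]={T1}  "a"  orig:{}
  [5..5]={A,T0}  "b"  orig:{A}
  [6..6]={A,T0}  "b"  orig:{A}
  [7..7]={A,T0}  "b"  orig:{A}
  [0..1]=∅  "aa"
  [1..2]=∅  "aa"
  [2..3]=∅  "aa"
  [3..4]=∅  "aa"
  [4..5]={A,S}  "ab"
  [5..6]=∅  "bb"
  [6..7]=∅  "bb"
  [0..2]=∅  "aaa"
  [1..3]=∅  "aaa"
  [2..4]=∅  "aaa"
  [3..5]={A,S}  "aab"
  [4..6]={A}  "abb"
  [5..7]=∅  "bbb"
  [0..3]=∅  "aaaa"
  [1..4]=∅  "aaaa"
  [2..5]={A,S}  "aaab"
  [3..6]={A,S}  "aabb"
  [4..7]=∅  "abbb"
  [0..4]=∅  "aaaaa"
  [1..5]={A,S}  "aaaab"
  [2..6]={A,S}  "aaabb"
  [3..7]={A}  "aabbb"
  [0..5]={A,S}  "aaaaab"
  [1..6]={A,S}  "aaaabb"
  [2..7]={A,S}  "aaabbb"
  [0..6]={A,S}  "aaaaabb"
  [1..7]={A,S}  "aaaabbb"
  [0..7]={A,S}  "aaaaabbb"

S ∈ T[0,7] ⇒ YES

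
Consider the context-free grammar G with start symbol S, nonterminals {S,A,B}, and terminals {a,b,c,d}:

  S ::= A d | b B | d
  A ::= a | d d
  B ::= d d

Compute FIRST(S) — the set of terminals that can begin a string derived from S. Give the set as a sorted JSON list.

FIRST sets, iterate to fixpoint:
[1]
  A via A→a: +{a}
  A via A→d d: +{d}
  B via B→d d: +{d}
  S via S→A d: +{a,d}
  S via S→b B: +{b}
  FIRST[S]={a,b,d}  FIRST[A]={a,d}  FIRST[B]={d}
[2] done
  FIRST[S]={a,b,d}  FIRST[A]={a,d}  FIRST[B]={d}

FIRST(S) = ["a", "b", "d"]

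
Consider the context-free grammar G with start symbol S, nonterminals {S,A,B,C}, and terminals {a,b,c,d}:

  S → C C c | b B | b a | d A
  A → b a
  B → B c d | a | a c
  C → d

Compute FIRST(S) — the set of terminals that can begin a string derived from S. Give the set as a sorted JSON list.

FIRST sets, iterate to fixpoint:
pass 1:
  A via A→b a: +{b}
  B via B→a: +{a}
  C via C→d: +{d}
  S via S→C C c: +{d}
  S via S→b B: +{b}
  S: {b,d}  A: {b}  B: {a}  C: {d}
pass 2: (stable)
  S: {b,d}  A: {b}  B: {a}  C: {d}

FIRST(S) = ["b", "d"]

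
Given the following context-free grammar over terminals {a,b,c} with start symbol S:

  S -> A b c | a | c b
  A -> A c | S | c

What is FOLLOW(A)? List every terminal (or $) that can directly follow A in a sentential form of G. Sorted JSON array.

Compute FIRST by fixpoint:
[1]
  A via A→c: +{c}
  S via S→A b c: +{c}
  S via S→a: +{a}
  FIRST[S]={a,c}  FIRST[A]={c}
[2]
  A via A→S: +{a}
  FIRST[S]={a,c}  FIRST[A]={a,c}
[3] (stable)
  FIRST[S]={a,c}  FIRST[A]={a,c}

FOLLOW sets:
initialize: $ ∈ FOLLOW(S)
round 1:
  A→A c: FOLLOW(A) ⊇ FIRST(c) = {c}; new: +{c}
  A→S: FOLLOW(S) ⊇ FOLLOW(A) ⊇ {c}; new: +{c}
  S→A b c: FOLLOW(A) ⊇ FIRST(b) = {b}; new: +{b}
  S: {$,c}  A: {b,c}
round 2:
  A→S: FOLLOW(S) ⊇ FOLLOW(A) ⊇ {b,c}; new: +{b}
  S: {$,b,c}  A: {b,c}
round 3: — fixpoint
  S: {$,b,c}  A: {b,c}

FOLLOW(A) = ["b", "c"]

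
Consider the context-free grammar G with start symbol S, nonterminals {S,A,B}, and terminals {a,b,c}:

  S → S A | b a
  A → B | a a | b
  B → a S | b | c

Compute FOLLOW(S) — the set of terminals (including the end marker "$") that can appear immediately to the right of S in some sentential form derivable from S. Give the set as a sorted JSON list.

FIRST iteration:
iter 1:
  A via A→a a: +{a}
  A via A→b: +{b}
  B via B→a S: +{a}
  B via B→b: +{b}
  B via B→c: +{c}
  S via S→b a: +{b}
  FIRST[S]={b}  FIRST[A]={a,b}  FIRST[B]={a,b,c}
iter 2:
  A via A→B: +{c}
  FIRST[S]={b}  FIRST[A]={a,b,c}  FIRST[B]={a,b,c}
iter 3: (no change)
  FIRST[S]={b}  FIRST[A]={a,b,c}  FIRST[B]={a,b,c}

Compute FOLLOW by fixpoint:
FOLLOW(S) := {$}
iter 1:
  S→S A: FOLLOW(S) ⊇ FIRST(A) = {a,b,c}; new: +{a,b,c}
  S→S A: FOLLOW(A) ⊇ FOLLOW(S) ⊇ {$,a,b,c}; new: +{$,a,b,c}
  S: {$,a,b,c}  A: {$,a,b,c}  B: {}
iter 2:
  A→B: FOLLOW(B) ⊇ FOLLOW(A) ⊇ {$,a,b,c}; new: +{$,a,b,c}
  S: {$,a,b,c}  A: {$,a,b,c}  B: {$,a,b,c}
iter 3: (no change)
  S: {$,a,b,c}  A: {$,a,b,c}  B: {$,a,b,c}

FOLLOW(S) = ["$", "a", "b", "c"]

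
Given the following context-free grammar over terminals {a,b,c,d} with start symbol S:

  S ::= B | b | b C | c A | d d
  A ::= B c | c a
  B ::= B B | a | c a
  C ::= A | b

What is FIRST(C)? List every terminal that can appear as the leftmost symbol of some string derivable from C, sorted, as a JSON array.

Compute FIRST by fixpoint:
[1]
  A via A→c a: +{c}
  B via B→a: +{a}
  B via B→c a: +{c}
  C via C→A: +{c}
  C via C→b: +{b}
  S via S→B: +{a,c}
  S via S→b: +{b}
  S via S→d d: +{d}
  S: {a,b,c,d}  A: {c}  B: {a,c}  C: {b,c}
[2]
  A via A→B c: +{a}
  C via C→A: +{a}
  S: {a,b,c,d}  A: {a,c}  B: {a,c}  C: {a,b,c}
[3] — fixpoint
  S: {a,b,c,d}  A: {a,c}  B: {a,c}  C: {a,b,c}

FIRST(C) = ["a", "b", "c"]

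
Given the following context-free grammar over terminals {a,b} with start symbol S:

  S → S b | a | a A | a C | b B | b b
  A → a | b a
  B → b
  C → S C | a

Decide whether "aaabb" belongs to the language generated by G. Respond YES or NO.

CNF form of G:
  S -> S T0 | T0 B | T0 T0 | T1 A | T1 C | a
  A -> T0 T1 | a
  B -> b
  C -> S C | a
  T0 -> b
  T1 -> a

CYK table (by increasing span):
  cell(0,0) a: {A,C,S,T1}  orig:{A,C,S}
  cell(1,1) a: {A,C,S,T1}  orig:{A,C,S}
  cell(2,2) a: {A,C,S,T1}  orig:{A,C,S}
  cell(3,3) b: {B,T0}  orig:{B}
  cell(4,4) b: {B,T0}  orig:{B}
  cell(0,1) aa: {C,S}
  cell(1,2) aa: {C,S}
  cell(2,3) ab: {S}
  cell(3,4) bb: {S}
  cell(0,2) aaa: {C,S}
  cell(1,3) aab: {S}
  cell(2,4) abb: {S}
  cell(0,3) aaab: {S}
  cell(1,4) aabb: {S}
  cell(0,4) aaabb: {S}

S ∈ T[0,4] ⇒ YES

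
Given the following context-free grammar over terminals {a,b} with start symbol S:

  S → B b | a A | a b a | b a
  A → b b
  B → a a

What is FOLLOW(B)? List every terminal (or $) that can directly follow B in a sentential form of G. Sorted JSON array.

Compute FIRST by fixpoint:
pass 1:
  A via A→b b: +{b}
  B via B→a a: +{a}
  S via S→B b: +{a}
  S via S→b a: +{b}
  S: {a,b}  A: {b}  B: {a}
pass 2: (stable)
  S: {a,b}  A: {b}  B: {a}

FOLLOW sets:
FOLLOW(S) := {$}
[1]
  S→B b: FOLLOW(B) ⊇ FIRST(b) = {b}; new: +{b}
  S→a A: FOLLOW(A) ⊇ FOLLOW(S) ⊇ {$}; new: +{$}
  FOLLOW(S)={$}  FOLLOW(A)={$}  FOLLOW(B)={b}
[2] (no change)
  FOLLOW(S)={$}  FOLLOW(A)={$}  FOLLOW(B)={b}

FOLLOW(B) = ["b"]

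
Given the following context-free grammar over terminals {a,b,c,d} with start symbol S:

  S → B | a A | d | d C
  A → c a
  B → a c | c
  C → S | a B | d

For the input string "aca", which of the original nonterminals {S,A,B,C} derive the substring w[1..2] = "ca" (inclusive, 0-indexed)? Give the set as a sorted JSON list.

Convert to CNF:
  S -> T1 A | T1 T0 | T2 C | c | d
  A -> T0 T1
  B -> T1 T0 | c
  C -> T1 A | T1 B | T1 T0 | T2 C | c | d
  T0 -> c
  T1 -> a
  T2 -> d

CYK fill (cells [i..j] with 1 ≤ i ≤ j ≤ 2 only):
  cell(1,1) c: {B,C,S,T0}  orig:{B,C,S}
  cell(2,2) a: {T1}  orig:{}
  cell(1,2) ca: {A}

Original NTs in T[1,2] deriving "ca": ["A"]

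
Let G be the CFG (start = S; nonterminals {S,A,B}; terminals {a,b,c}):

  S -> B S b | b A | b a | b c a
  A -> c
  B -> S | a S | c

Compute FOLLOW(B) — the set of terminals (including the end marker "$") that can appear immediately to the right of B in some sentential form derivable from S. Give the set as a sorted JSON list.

FIRST sets, iterate to fixpoint:
iter 1:
  A via A→c: +{c}
  B via B→a S: +{a}
  B via B→c: +{c}
  S via S→B S b: +{a,c}
  S via S→b A: +{b}
  S: {a,b,c}  A: {c}  B: {a,c}
iter 2:
  B via B→S: +{b}
  S: {a,b,c}  A: {c}  B: {a,b,c}
iter 3: (no change)
  S: {a,b,c}  A: {c}  B: {a,b,c}

FOLLOW iteration:
seed FOLLOW(S) with $
round 1:
  S→B S b: FOLLOW(B) ⊇ FIRST(S) = {a,b,c}; new: +{a,b,c}
  S→B S b: FOLLOW(S) ⊇ FIRST(b) = {b}; new: +{b}
  S→b A: FOLLOW(A) ⊇ FOLLOW(S) ⊇ {$,b}; new: +{$,b}
  FOLLOW(S)={$,b}  FOLLOW(A)={$,b}  FOLLOW(B)={a,b,c}
round 2:
  B→S: FOLLOW(S) ⊇ FOLLOW(B) ⊇ {a,b,c}; new: +{a,c}
  S→b A: FOLLOW(A) ⊇ FOLLOW(S) ⊇ {$,a,b,c}; new: +{a,c}
  FOLLOW(S)={$,a,b,c}  FOLLOW(A)={$,a,b,c}  FOLLOW(B)={a,b,c}
round 3: — fixpoint
  FOLLOW(S)={$,a,b,c}  FOLLOW(A)={$,a,b,c}  FOLLOW(B)={a,b,c}

FOLLOW(B) = ["a", "b", "c"]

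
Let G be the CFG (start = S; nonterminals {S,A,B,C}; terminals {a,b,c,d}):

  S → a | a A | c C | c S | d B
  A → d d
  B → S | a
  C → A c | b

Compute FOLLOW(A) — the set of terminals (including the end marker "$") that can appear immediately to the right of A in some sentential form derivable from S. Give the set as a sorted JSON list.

FIRST iteration:
[1]
  A via A→d d: +{d}
  B via B→a: +{a}
  C via C→A c: +{d}
  C via C→b: +{b}
  S via S→a: +{a}
  S via S→c C: +{c}
  S via S→d B: +{d}
  FIRST(S)={a,c,d}  FIRST(A)={d}  FIRST(B)={a}  FIRST(C)={b,d}
[2]
  B via B→S: +{c,d}
  FIRST(S)={a,c,d}  FIRST(A)={d}  FIRST(B)={a,c,d}  FIRST(C)={b,d}
[3] done
  FIRST(S)={a,c,d}  FIRST(A)={d}  FIRST(B)={a,c,d}  FIRST(C)={b,d}

FOLLOW sets:
seed FOLLOW(S) with $
round 1:
  C→A c: FOLLOW(A) ⊇ FIRST(c) = {c}; new: +{c}
  S→a A: FOLLOW(A) ⊇ FOLLOW(S) ⊇ {$}; new: +{$}
  S→c C: FOLLOW(C) ⊇ FOLLOW(S) ⊇ {$}; new: +{$}
  S→d B: FOLLOW(B) ⊇ FOLLOW(S) ⊇ {$}; new: +{$}
  FOLLOW(S)={$}  FOLLOW(A)={$,c}  FOLLOW(B)={$}  FOLLOW(C)={$}
round 2: done
  FOLLOW(S)={$}  FOLLOW(A)={$,c}  FOLLOW(B)={$}  FOLLOW(C)={$}

FOLLOW(A) = ["$", "c"]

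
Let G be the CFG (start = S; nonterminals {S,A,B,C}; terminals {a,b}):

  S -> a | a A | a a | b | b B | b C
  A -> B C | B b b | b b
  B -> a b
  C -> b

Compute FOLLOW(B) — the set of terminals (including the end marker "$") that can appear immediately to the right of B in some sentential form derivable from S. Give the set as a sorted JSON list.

Compute FIRST by fixpoint:
iter 1:
  A via A→b b: +{b}
  B via B→a b: +{a}
  C via C→b: +{b}
  S via S→a: +{a}
  S via S→b: +{b}
  FIRST(S)={a,b}  FIRST(A)={b}  FIRST(B)={a}  FIRST(C)={b}
iter 2:
  A via A→B C: +{a}
  FIRST(S)={a,b}  FIRST(A)={a,b}  FIRST(B)={a}  FIRST(C)={b}
iter 3: done
  FIRST(S)={a,b}  FIRST(A)={a,b}  FIRST(B)={a}  FIRST(C)={b}

FOLLOW iteration:
seed FOLLOW(S) with $
[1]
  A→B C: FOLLOW(B) ⊇ FIRST(C) = {b}; new: +{b}
  S→a A: FOLLOW(A) ⊇ FOLLOW(S) ⊇ {$}; new: +{$}
  S→b B: FOLLOW(B) ⊇ FOLLOW(S) ⊇ {$}; new: +{$}
  S→b C: FOLLOW(C) ⊇ FOLLOW(S) ⊇ {$}; new: +{$}
  S: {$}  A: {$}  B: {$,b}  C: {$}
[2] (stable)
  S: {$}  A: {$}  B: {$,b}  C: {$}

FOLLOW(B) = ["$", "b"]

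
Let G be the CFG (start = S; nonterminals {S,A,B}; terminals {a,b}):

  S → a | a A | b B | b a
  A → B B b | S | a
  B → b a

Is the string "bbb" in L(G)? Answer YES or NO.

Convert to CNF:
  S -> T0 B | T0 T1 | T1 A | a
  A -> B X2 | T0 B | T0 T1 | T1 A | a
  B -> T0 T1
  T0 -> b
  T1 -> a
  X2 -> B T0

CYK fill:
  cell(0,0) b: {T0}  orig:{}
  cell(1,1) b: {T0}  orig:{}
  cell(2,2) b: {T0}  orig:{}
  cell(0,1) bb: ∅
  cell(1,2) bb: ∅
  cell(0,2) bbb: ∅

S ∉ T[0,2] ⇒ NO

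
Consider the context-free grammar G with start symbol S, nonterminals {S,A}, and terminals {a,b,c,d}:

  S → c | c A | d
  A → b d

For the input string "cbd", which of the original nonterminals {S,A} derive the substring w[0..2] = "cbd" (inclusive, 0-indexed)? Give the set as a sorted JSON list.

Convert to CNF:
  S -> T2 A | c | d
  A -> T0 T1
  T0 -> b
  T1 -> d
  T2 -> c

CYK fill (cells [i..j] with 0 ≤ i ≤ j ≤ 2 only):
  T[0,0] 'c' = {S,T2}  orig:{S}
  T[1,1] 'b' = {T0}  orig:{}
  T[2,2] 'd' = {S,T1}  orig:{S}
  T[0,1] 'cb' = ∅
  T[1,2] 'bd' = {A}
  T[0,2] 'cbd' = {S}

Original NTs in T[0,2] deriving "cbd": ["S"]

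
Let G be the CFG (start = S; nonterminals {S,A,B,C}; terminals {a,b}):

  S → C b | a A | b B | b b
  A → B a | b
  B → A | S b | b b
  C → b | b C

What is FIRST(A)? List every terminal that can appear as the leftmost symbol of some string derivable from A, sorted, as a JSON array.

FIRST iteration:
iter 1:
  A via A→b: +{b}
  B via B→A: +{b}
  C via C→b: +{b}
  S via S→C b: +{b}
  S via S→a A: +{a}
  S: {a,b}  A: {b}  B: {b}  C: {b}
iter 2:
  B via B→S b: +{a}
  S: {a,b}  A: {b}  B: {a,b}  C: {b}
iter 3:
  A via A→B a: +{a}
  S: {a,b}  A: {a,b}  B: {a,b}  C: {b}
iter 4: done
  S: {a,b}  A: {a,b}  B: {a,b}  C: {b}

FIRST(A) = ["a", "b"]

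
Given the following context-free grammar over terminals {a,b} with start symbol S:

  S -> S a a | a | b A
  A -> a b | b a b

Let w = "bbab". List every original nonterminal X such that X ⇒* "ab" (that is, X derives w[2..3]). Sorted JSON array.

CNF form of G:
  S -> S X3 | T1 A | a
  A -> T0 T1 | T1 X2
  T0 -> a
  T1 -> b
  X2 -> T0 T1
  X3 -> T0 T0

CYK table (by increasing span) (cells [i..j] with 2 ≤ i ≤ j ≤ 3 only):
  T[2,2] 'a' = {S,T0}  orig:{S}
  T[3,3] 'b' = {T1}  orig:{}
  T[2,3] 'ab' = {A,X2}  orig:{A}

Original NTs in T[2,3] deriving "ab": ["A"]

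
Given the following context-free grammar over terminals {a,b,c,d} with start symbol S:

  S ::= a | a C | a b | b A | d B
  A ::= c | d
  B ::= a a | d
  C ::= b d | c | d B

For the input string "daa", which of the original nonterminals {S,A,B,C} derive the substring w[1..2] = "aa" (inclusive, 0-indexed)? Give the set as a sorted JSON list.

CNF form of G:
  S -> T0 C | T0 T1 | T1 A | T2 B | a
  A -> c | d
  B -> T0 T0 | d
  C -> T1 T2 | T2 B | c
  T0 -> a
  T1 -> b
  T2 -> d

CYK table (by increasing span), restricted to cells inside w[1..2]:
  [1..1]={S,T0}  "a"  orig:{S}
  [2..2]={S,T0}  "a"  orig:{S}
  [1..2]={B}  "aa"

Original NTs in T[1,2] deriving "aa": ["B"]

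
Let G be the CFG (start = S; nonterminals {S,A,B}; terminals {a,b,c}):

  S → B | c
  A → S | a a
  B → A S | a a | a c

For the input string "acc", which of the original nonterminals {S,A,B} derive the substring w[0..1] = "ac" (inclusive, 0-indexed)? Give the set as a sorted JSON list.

CNF form of G:
  S -> A S | T0 T0 | T0 T1 | c
  A -> A S | T0 T0 | T0 T1 | c
  B -> A S | T0 T0 | T0 T1
  T0 -> a
  T1 -> c

CYK table (by increasing span) — only the sub-triangle for w[0..1]:
  cell(0,0) a: {T0}  orig:{}
  cell(1,1) c: {A,S,T1}  orig:{A,S}
  cell(0,1) ac: {A,B,S}

Original NTs in T[0,1] deriving "ac": ["A", "B", "S"]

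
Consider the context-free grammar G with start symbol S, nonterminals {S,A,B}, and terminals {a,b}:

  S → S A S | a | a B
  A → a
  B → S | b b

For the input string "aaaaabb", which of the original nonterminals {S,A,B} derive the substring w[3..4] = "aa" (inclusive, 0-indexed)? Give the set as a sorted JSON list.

CNF form of G:
  S -> S X3 | T0 B | a
  A -> a
  B -> S X2 | T0 B | T1 T1 | a
  T0 -> a
  T1 -> b
  X2 -> A S
  X3 -> A S

Fill CYK table bottom-up (cells [i..j] with 3 ≤ i ≤ j ≤ 4 only):
  [3..3]={A,B,S,T0}  "a"  orig:{A,B,S}
  [4..4]={A,B,S,T0}  "a"  orig:{A,B,S}
  [3..4]={B,S,X2,X3}  "aa"  orig:{B,S}

Original NTs in T[3,4] deriving "aa": ["B", "S"]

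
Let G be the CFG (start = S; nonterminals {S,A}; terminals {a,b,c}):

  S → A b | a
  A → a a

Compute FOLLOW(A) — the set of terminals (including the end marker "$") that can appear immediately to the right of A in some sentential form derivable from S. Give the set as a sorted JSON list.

FIRST iteration:
iter 1:
  A via A→a a: +{a}
  S via S→A b: +{a}
  FIRST(S)={a}  FIRST(A)={a}
iter 2: done
  FIRST(S)={a}  FIRST(A)={a}

FOLLOW iteration:
FOLLOW(S) := {$}
iter 1:
  S→A b: FOLLOW(A) ⊇ FIRST(b) = {b}; new: +{b}
  S: {$}  A: {b}
iter 2: (no change)
  S: {$}  A: {b}

FOLLOW(A) = ["b"]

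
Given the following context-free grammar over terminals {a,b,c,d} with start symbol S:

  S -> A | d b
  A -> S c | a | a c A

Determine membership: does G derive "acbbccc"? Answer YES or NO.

Convert to CNF:
  S -> S T0 | T1 X5 | T2 T3 | a
  A -> S T0 | T1 X4 | a
  T0 -> c
  T1 -> a
  T2 -> d
  T3 -> b
  X4 -> T0 A
  X5 -> T0 A

Fill CYK table bottom-up:
  [0..0]={A,S,T1}  "a"  orig:{A,S}
  [1..1]={T0}  "c"  orig:{}
  [2..2]={T3}  "b"  orig:{}
  [3..3]={T3}  "b"  orig:{}
  [4..4]={T0}  "c"  orig:{}
  [5..5]={T0}  "c"  orig:{}
  [6..6]={T0}  "c"  orig:{}
  [0..1]={A,S}  "ac"
  [1..2]=∅  "cb"
  [2..3]=∅  "bb"
  [3..4]=∅  "bc"
  [4..5]=∅  "cc"
  [5..6]=∅  "cc"
  [0..2]=∅  "acb"
  [1..3]=∅  "cbb"
  [2..4]=∅  "bbc"
  [3..5]=∅  "bcc"
  [4..6]=∅  "ccc"
  [0..3]=∅  "acbb"
  [1..4]=∅  "cbbc"
  [2..5]=∅  "bbcc"
  [3..6]=∅  "bccc"
  [0..4]=∅  "acbbc"
  [1..5]=∅  "cbbcc"
  [2..6]=∅  "bbccc"
  [0..5]=∅  "acbbcc"
  [1..6]=∅  "cbbccc"
  [0..6]=∅  "acbbccc"

S ∉ T[0,6] ⇒ NO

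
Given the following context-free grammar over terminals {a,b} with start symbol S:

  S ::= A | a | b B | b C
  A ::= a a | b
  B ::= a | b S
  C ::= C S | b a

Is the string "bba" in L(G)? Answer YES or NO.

CNF form of G:
  S -> T0 T0 | T1 B | T1 C | a | b
  A -> T0 T0 | b
  B -> T1 S | a
  C -> C S | T1 T0
  T0 -> a
  T1 -> b

Fill CYK table bottom-up:
  [0..0]={A,S,T1}  "b"  orig:{A,S}
  [1..1]={A,S,T1}  "b"  orig:{A,S}
  [2..2]={B,S,T0}  "a"  orig:{B,S}
  [0..1]={B}  "bb"
  [1..2]={B,C,S}  "ba"
  [0..2]={B,S}  "bba"

S ∈ T[0,2] ⇒ YES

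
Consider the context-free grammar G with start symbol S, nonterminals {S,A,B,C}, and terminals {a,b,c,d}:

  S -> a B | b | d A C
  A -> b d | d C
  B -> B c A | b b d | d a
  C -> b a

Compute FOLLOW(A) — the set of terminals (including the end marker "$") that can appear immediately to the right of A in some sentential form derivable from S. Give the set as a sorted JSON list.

Compute FIRST by fixpoint:
pass 1:
  A via A→b d: +{b}
  A via A→d C: +{d}
  B via B→b b d: +{b}
  B via B→d a: +{d}
  C via C→b a: +{b}
  S via S→a B: +{a}
  S via S→b: +{b}
  S via S→d A C: +{d}
  FIRST(S)={a,b,d}  FIRST(A)={b,d}  FIRST(B)={b,d}  FIRST(C)={b}
pass 2: — fixpoint
  FIRST(S)={a,b,d}  FIRST(A)={b,d}  FIRST(B)={b,d}  FIRST(C)={b}

FOLLOW sets:
FOLLOW(S) := {$}
[1]
  B→B c A: FOLLOW(B) ⊇ FIRST(c) = {c}; new: +{c}
  B→B c A: FOLLOW(A) ⊇ FOLLOW(B) ⊇ {c}; new: +{c}
  S→a B: FOLLOW(B) ⊇ FOLLOW(S) ⊇ {$}; new: +{$}
  S→d A C: FOLLOW(A) ⊇ FIRST(C) = {b}; new: +{b}
  S→d A C: FOLLOW(C) ⊇ FOLLOW(S) ⊇ {$}; new: +{$}
  FOLLOW(S)={$}  FOLLOW(A)={b,c}  FOLLOW(B)={$,c}  FOLLOW(C)={$}
[2]
  A→d C: FOLLOW(C) ⊇ FOLLOW(A) ⊇ {b,c}; new: +{b,c}
  B→B c A: FOLLOW(A) ⊇ FOLLOW(B) ⊇ {$,c}; new: +{$}
  FOLLOW(S)={$}  FOLLOW(A)={$,b,c}  FOLLOW(B)={$,c}  FOLLOW(C)={$,b,c}
[3] (no change)
  FOLLOW(S)={$}  FOLLOW(A)={$,b,c}  FOLLOW(B)={$,c}  FOLLOW(C)={$,b,c}

FOLLOW(A) = ["$", "b", "c"]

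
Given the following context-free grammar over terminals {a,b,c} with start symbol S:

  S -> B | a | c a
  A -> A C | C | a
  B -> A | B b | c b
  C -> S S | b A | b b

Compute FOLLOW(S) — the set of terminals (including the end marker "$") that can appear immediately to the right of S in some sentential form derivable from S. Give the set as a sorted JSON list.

Compute FIRST by fixpoint:
round 1:
  A via A→a: +{a}
  B via B→A: +{a}
  B via B→c b: +{c}
  C via C→b A: +{b}
  S via S→B: +{a,c}
  S: {a,c}  A: {a}  B: {a,c}  C: {b}
round 2:
  A via A→C: +{b}
  B via B→A: +{b}
  C via C→S S: +{a,c}
  S via S→B: +{b}
  S: {a,b,c}  A: {a,b}  B: {a,b,c}  C: {a,b,c}
round 3:
  A via A→C: +{c}
  S: {a,b,c}  A: {a,b,c}  B: {a,b,c}  C: {a,b,c}
round 4: — fixpoint
  S: {a,b,c}  A: {a,b,c}  B: {a,b,c}  C: {a,b,c}

FOLLOW iteration:
seed FOLLOW(S) with $
iter 1:
  A→A C: FOLLOW(A) ⊇ FIRST(C) = {a,b,c}; new: +{a,b,c}
  A→A C: FOLLOW(C) ⊇ FOLLOW(A) ⊇ {a,b,c}; new: +{a,b,c}
  B→B b: FOLLOW(B) ⊇ FIRST(b) = {b}; new: +{b}
  C→S S: FOLLOW(S) ⊇ FIRST(S) = {a,b,c}; new: +{a,b,c}
  S→B: FOLLOW(B) ⊇ FOLLOW(S) ⊇ {$,a,b,c}; new: +{$,a,c}
  S: {$,a,b,c}  A: {a,b,c}  B: {$,a,b,c}  C: {a,b,c}
iter 2:
  B→A: FOLLOW(A) ⊇ FOLLOW(B) ⊇ {$,a,b,c}; new: +{$}
  S: {$,a,b,c}  A: {$,a,b,c}  B: {$,a,b,c}  C: {a,b,c}
iter 3:
  A→A C: FOLLOW(C) ⊇ FOLLOW(A) ⊇ {$,a,b,c}; new: +{$}
  S: {$,a,b,c}  A: {$,a,b,c}  B: {$,a,b,c}  C: {$,a,b,c}
iter 4: done
  S: {$,a,b,c}  A: {$,a,b,c}  B: {$,a,b,c}  C: {$,a,b,c}

FOLLOW(S) = ["$", "a", "b", "c"]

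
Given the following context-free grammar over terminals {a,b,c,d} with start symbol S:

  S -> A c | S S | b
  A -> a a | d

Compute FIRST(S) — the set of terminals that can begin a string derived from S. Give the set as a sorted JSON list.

Compute FIRST by fixpoint:
round 1:
  A via A→a a: +{a}
  A via A→d: +{d}
  S via S→A c: +{a,d}
  S via S→b: +{b}
  S: {a,b,d}  A: {a,d}
round 2: (no change)
  S: {a,b,d}  A: {a,d}

FIRST(S) = ["a", "b", "d"]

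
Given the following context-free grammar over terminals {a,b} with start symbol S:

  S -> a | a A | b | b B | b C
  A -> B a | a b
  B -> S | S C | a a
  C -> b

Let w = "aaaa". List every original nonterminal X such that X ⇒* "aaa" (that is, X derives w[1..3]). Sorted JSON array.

Convert to CNF:
  S -> T0 A | T1 B | T1 C | a | b
  A -> B T0 | T0 T1
  B -> S C | T0 A | T0 T0 | T1 B | T1 C | a | b
  C -> b
  T0 -> a
  T1 -> b

CYK fill, restricted to cells inside w[1..3]:
  [1..1]={B,S,T0}  "a"  orig:{B,S}
  [2..2]={B,S,T0}  "a"  orig:{B,S}
  [3..3]={B,S,T0}  "a"  orig:{B,S}
  [1..2]={A,B}  "aa"
  [2..3]={A,B}  "aa"
  [1..3]={A,B,S}  "aaa"

Original NTs in T[1,3] deriving "aaa": ["A", "B", "S"]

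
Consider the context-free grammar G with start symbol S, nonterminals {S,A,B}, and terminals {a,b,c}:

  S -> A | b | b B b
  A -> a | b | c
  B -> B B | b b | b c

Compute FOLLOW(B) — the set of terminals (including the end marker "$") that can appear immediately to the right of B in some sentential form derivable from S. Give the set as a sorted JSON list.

Compute FIRST by fixpoint:
pass 1:
  A via A→a: +{a}
  A via A→b: +{b}
  A via A→c: +{c}
  B via B→b b: +{b}
  S via S→A: +{a,b,c}
  FIRST[S]={a,b,c}  FIRST[A]={a,b,c}  FIRST[B]={b}
pass 2: done
  FIRST[S]={a,b,c}  FIRST[A]={a,b,c}  FIRST[B]={b}

FOLLOW iteration:
FOLLOW(S) := {$}
pass 1:
  B→B B: FOLLOW(B) ⊇ FIRST(B) = {b}; new: +{b}
  S→A: FOLLOW(A) ⊇ FOLLOW(S) ⊇ {$}; new: +{$}
  S: {$}  A: {$}  B: {b}
pass 2: (stable)
  S: {$}  A: {$}  B: {b}

FOLLOW(B) = ["b"]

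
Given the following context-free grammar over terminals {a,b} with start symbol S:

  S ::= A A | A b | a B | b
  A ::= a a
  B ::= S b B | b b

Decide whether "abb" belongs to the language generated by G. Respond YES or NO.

CNF form of G:
  S -> A A | A T1 | T0 B | b
  A -> T0 T0
  B -> S X2 | T1 T1
  T0 -> a
  T1 -> b
  X2 -> T1 B

Fill CYK table bottom-up:
  cell(0,0) a: {T0}  orig:{}
  cell(1,1) b: {S,T1}  orig:{S}
  cell(2,2) b: {S,T1}  orig:{S}
  cell(0,1) ab: ∅
  cell(1,2) bb: {B}
  cell(0,2) abb: {S}

S ∈ T[0,2] ⇒ YES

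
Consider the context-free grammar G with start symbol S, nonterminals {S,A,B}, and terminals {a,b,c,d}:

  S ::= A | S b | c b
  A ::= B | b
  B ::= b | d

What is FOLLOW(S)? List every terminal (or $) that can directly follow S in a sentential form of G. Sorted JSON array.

FIRST sets, iterate to fixpoint:
iter 1:
  A via A→b: +{b}
  B via B→b: +{b}
  B via B→d: +{d}
  S via S→A: +{b}
  S via S→c b: +{c}
  FIRST(S)={b,c}  FIRST(A)={b}  FIRST(B)={b,d}
iter 2:
  A via A→B: +{d}
  S via S→A: +{d}
  FIRST(S)={b,c,d}  FIRST(A)={b,d}  FIRST(B)={b,d}
iter 3: (stable)
  FIRST(S)={b,c,d}  FIRST(A)={b,d}  FIRST(B)={b,d}

Compute FOLLOW by fixpoint:
initialize: $ ∈ FOLLOW(S)
iter 1:
  S→A: FOLLOW(A) ⊇ FOLLOW(S) ⊇ {$}; new: +{$}
  S→S b: FOLLOW(S) ⊇ FIRST(b) = {b}; new: +{b}
  FOLLOW[S]={$,b}  FOLLOW[A]={$}  FOLLOW[B]={}
iter 2:
  A→B: FOLLOW(B) ⊇ FOLLOW(A) ⊇ {$}; new: +{$}
  S→A: FOLLOW(A) ⊇ FOLLOW(S) ⊇ {$,b}; new: +{b}
  FOLLOW[S]={$,b}  FOLLOW[A]={$,b}  FOLLOW[B]={$}
iter 3:
  A→B: FOLLOW(B) ⊇ FOLLOW(A) ⊇ {$,b}; new: +{b}
  FOLLOW[S]={$,b}  FOLLOW[A]={$,b}  FOLLOW[B]={$,b}
iter 4: done
  FOLLOW[S]={$,b}  FOLLOW[A]={$,b}  FOLLOW[B]={$,b}

FOLLOW(S) = ["$", "b"]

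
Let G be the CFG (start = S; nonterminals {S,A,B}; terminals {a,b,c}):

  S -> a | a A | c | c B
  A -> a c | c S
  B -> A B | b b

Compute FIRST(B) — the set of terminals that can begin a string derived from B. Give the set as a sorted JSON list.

FIRST iteration:
iter 1:
  A via A→a c: +{a}
  A via A→c S: +{c}
  B via B→A B: +{a,c}
  B via B→b b: +{b}
  S via S→a: +{a}
  S via S→c: +{c}
  FIRST(S)={a,c}  FIRST(A)={a,c}  FIRST(B)={a,b,c}
iter 2: — fixpoint
  FIRST(S)={a,c}  FIRST(A)={a,c}  FIRST(B)={a,b,c}

FIRST(B) = ["a", "b", "c"]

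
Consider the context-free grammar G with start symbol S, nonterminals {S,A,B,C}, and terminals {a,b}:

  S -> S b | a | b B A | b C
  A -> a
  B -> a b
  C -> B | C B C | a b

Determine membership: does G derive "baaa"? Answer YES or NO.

CNF form of G:
  S -> S T1 | T1 C | T1 X3 | a
  A -> a
  B -> T0 T1
  C -> C X2 | T0 T1
  T0 -> a
  T1 -> b
  X2 -> B C
  X3 -> B A

CYK table (by increasing span):
  T[0,0] 'b' = {T1}  orig:{}
  T[1,1] 'a' = {A,S,T0}  orig:{A,S}
  T[2,2] 'a' = {A,S,T0}  orig:{A,S}
  T[3,3] 'a' = {A,S,T0}  orig:{A,S}
  T[0,1] 'ba' = ∅
  T[1,2] 'aa' = ∅
  T[2,3] 'aa' = ∅
  T[0,2] 'baa' = ∅
  T[1,3] 'aaa' = ∅
  T[0,3] 'baaa' = ∅

S ∉ T[0,3] ⇒ NO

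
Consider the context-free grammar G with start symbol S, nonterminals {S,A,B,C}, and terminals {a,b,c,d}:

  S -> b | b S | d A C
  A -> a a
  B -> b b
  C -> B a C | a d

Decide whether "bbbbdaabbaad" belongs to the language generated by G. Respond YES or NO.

CNF form of G:
  S -> T1 S | T2 X4 | b
  A -> T0 T0
  B -> T1 T1
  C -> B X3 | T0 T2
  T0 -> a
  T1 -> b
  T2 -> d
  X3 -> T0 C
  X4 -> A C

Fill CYK table bottom-up:
  T[0,0] 'b' = {S,T1}  orig:{S}
  T[1,1] 'b' = {S,T1}  orig:{S}
  T[2,2] 'b' = {S,T1}  orig:{S}
  T[3,3] 'b' = {S,T1}  orig:{S}
  T[4,4] 'd' = {T2}  orig:{}
  T[5,5] 'a' = {T0}  orig:{}
  T[6,6] 'a' = {T0}  orig:{}
  T[7,7] 'b' = {S,T1}  orig:{S}
  T[8,8] 'b' = {S,T1}  orig:{S}
  T[9,9] 'a' = {T0}  orig:{}
  T[10,10] 'a' = {T0}  orig:{}
  T[11,11] 'd' = {T2}  orig:{}
  T[0,1] 'bb' = {B,S}
  T[1,2] 'bb' = {B,S}
  T[2,3] 'bb' = {B,S}
  T[3,4] 'bd' = ∅
  T[4,5] 'da' = ∅
  T[5,6] 'aa' = {A}
  T[6,7] 'ab' = ∅
  T[7,8] 'bb' = {B,S}
  T[8,9] 'ba' = ∅
  T[9,10] 'aa' = {A}
  T[10,11] 'ad' = {C}
  T[0,2] 'bbb' = {S}
  T[1,3] 'bbb' = {S}
  T[2,4] 'bbd' = ∅
  T[3,5] 'bda' = ∅
  T[4,6] 'daa' = ∅
  T[5,7] 'aab' = ∅
  T[6,8] 'abb' = ∅
  T[7,9] 'bba' = ∅
  T[8,10] 'baa' = ∅
  T[9,11] 'aad' = {X3}  orig:{}
  T[0,3] 'bbbb' = {S}
  T[1,4] 'bbbd' = ∅
  T[2,5] 'bbda' = ∅
  T[3,6] 'bdaa' = ∅
  T[4,7] 'daab' = ∅
  T[5,8] 'aabb' = ∅
  T[6,9] 'abba' = ∅
  T[7,10] 'bbaa' = ∅
  T[8,11] 'baad' = ∅
  T[0,4] 'bbbbd' = ∅
  T[1,5] 'bbbda' = ∅
  T[2,6] 'bbdaa' = ∅
  T[3,7] 'bdaab' = ∅
  T[4,8] 'daabb' = ∅
  T[5,9] 'aabba' = ∅
  T[6,10] 'abbaa' = ∅
  T[7,11] 'bbaad' = {C}
  T[0,5] 'bbbbda' = ∅
  T[1,6] 'bbbdaa' = ∅
  T[2,7] 'bbdaab' = ∅
  T[3,8] 'bdaabb' = ∅
  T[4,9] 'daabba' = ∅
  T[5,10] 'aabbaa' = ∅
  T[6,11] 'abbaad' = {X3}  orig:{}
  T[0,6] 'bbbbdaa' = ∅
  T[1,7] 'bbbdaab' = ∅
  T[2,8] 'bbdaabb' = ∅
  T[3,9] 'bdaabba' = ∅
  T[4,10] 'daabbaa' = ∅
  T[5,11] 'aabbaad' = {X4}  orig:{}
  T[0,7] 'bbbbdaab' = ∅
  T[1,8] 'bbbdaabb' = ∅
  T[2,9] 'bbdaabba' = ∅
  T[3,10] 'bdaabbaa' = ∅
  T[4,11] 'daabbaad' = {S}
  T[0,8] 'bbbbdaabb' = ∅
  T[1,9] 'bbbdaabba' = ∅
  T[2,10] 'bbdaabbaa' = ∅
  T[3,11] 'bdaabbaad' = {S}
  T[0,9] 'bbbbdaabba' = ∅
  T[1,10] 'bbbdaabbaa' = ∅
  T[2,11] 'bbdaabbaad' = {S}
  T[0,10] 'bbbbdaabbaa' = ∅
  T[1,11] 'bbbdaabbaad' = {S}
  T[0,11] 'bbbbdaabbaad' = {S}

S ∈ T[0,11] ⇒ YES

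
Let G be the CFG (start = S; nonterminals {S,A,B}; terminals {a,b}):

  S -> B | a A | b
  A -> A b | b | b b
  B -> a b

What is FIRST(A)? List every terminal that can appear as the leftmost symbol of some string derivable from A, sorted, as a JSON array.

FIRST iteration:
[1]
  A via A→b: +{b}
  B via B→a b: +{a}
  S via S→B: +{a}
  S via S→b: +{b}
  FIRST(S)={a,b}  FIRST(A)={b}  FIRST(B)={a}
[2] (stable)
  FIRST(S)={a,b}  FIRST(A)={b}  FIRST(B)={a}

FIRST(A) = ["b"]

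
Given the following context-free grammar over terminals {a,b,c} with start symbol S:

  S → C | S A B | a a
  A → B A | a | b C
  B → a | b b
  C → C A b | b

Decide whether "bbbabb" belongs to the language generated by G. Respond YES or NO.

CNF form of G:
  S -> C X3 | S X4 | T1 T1 | b
  A -> B A | T0 C | a
  B -> T0 T0 | a
  C -> C X2 | b
  T0 -> b
  T1 -> a
  X2 -> A T0
  X3 -> A T0
  X4 -> A B

CYK table (by increasing span):
  T[0,0] 'b' = {C,S,T0}  orig:{C,S}
  T[1,1] 'b' = {C,S,T0}  orig:{C,S}
  T[2,2] 'b' = {C,S,T0}  orig:{C,S}
  T[3,3] 'a' = {A,B,T1}  orig:{A,B}
  T[4,4] 'b' = {C,S,T0}  orig:{C,S}
  T[5,5] 'b' = {C,S,T0}  orig:{C,S}
  T[0,1] 'bb' = {A,B}
  T[1,2] 'bb' = {A,B}
  T[2,3] 'ba' = ∅
  T[3,4] 'ab' = {X2,X3}  orig:{}
  T[4,5] 'bb' = {A,B}
  T[0,2] 'bbb' = {X2,X3}  orig:{}
  T[1,3] 'bba' = {A,X4}  orig:{A}
  T[2,4] 'bab' = {C,S}
  T[3,5] 'abb' = {A,X4}  orig:{A}
  T[0,3] 'bbba' = {S}
  T[1,4] 'bbab' = {A,X2,X3}  orig:{A}
  T[2,5] 'babb' = {S}
  T[0,4] 'bbbab' = {C,S}
  T[1,5] 'bbabb' = {A,X2,X3,X4}  orig:{A}
  T[0,5] 'bbbabb' = {C,S}

S ∈ T[0,5] ⇒ YES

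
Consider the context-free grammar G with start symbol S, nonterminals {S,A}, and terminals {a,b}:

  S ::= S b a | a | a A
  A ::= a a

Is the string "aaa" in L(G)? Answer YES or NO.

CNF form of G:
  S -> S X2 | T0 A | a
  A -> T0 T0
  T0 -> a
  T1 -> b
  X2 -> T1 T0

CYK fill:
  T[0,0] 'a' = {S,T0}  orig:{S}
  T[1,1] 'a' = {S,T0}  orig:{S}
  T[2,2] 'a' = {S,T0}  orig:{S}
  T[0,1] 'aa' = {A}
  T[1,2] 'aa' = {A}
  T[0,2] 'aaa' = {S}

S ∈ T[0,2] ⇒ YES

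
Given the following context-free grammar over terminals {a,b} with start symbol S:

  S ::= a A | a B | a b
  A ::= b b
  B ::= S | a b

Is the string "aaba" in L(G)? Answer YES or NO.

Convert to CNF:
  S -> T1 A | T1 B | T1 T0
  A -> T0 T0
  B -> T1 A | T1 B | T1 T0
  T0 -> b
  T1 -> a

CYK fill:
  cell(0,0) a: {T1}  orig:{}
  cell(1,1) a: {T1}  orig:{}
  cell(2,2) b: {T0}  orig:{}
  cell(3,3) a: {T1}  orig:{}
  cell(0,1) aa: ∅
  cell(1,2) ab: {B,S}
  cell(2,3) ba: ∅
  cell(0,2) aab: {B,S}
  cell(1,3) aba: ∅
  cell(0,3) aaba: ∅

S ∉ T[0,3] ⇒ NO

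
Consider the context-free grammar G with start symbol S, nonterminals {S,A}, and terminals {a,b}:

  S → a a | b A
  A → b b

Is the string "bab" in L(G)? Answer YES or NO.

CNF form of G:
  S -> T0 A | T1 T1
  A -> T0 T0
  T0 -> b
  T1 -> a

Fill CYK table bottom-up:
  T[0,0] 'b' = {T0}  orig:{}
  T[1,1] 'a' = {T1}  orig:{}
  T[2,2] 'b' = {T0}  orig:{}
  T[0,1] 'ba' = ∅
  T[1,2] 'ab' = ∅
  T[0,2] 'bab' = ∅

S ∉ T[0,2] ⇒ NO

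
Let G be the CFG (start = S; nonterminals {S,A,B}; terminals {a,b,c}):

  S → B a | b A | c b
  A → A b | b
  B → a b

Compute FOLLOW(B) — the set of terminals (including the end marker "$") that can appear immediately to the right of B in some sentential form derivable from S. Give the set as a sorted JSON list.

FIRST iteration:
iter 1:
  A via A→b: +{b}
  B via B→a b: +{a}
  S via S→B a: +{a}
  S via S→b A: +{b}
  S via S→c b: +{c}
  FIRST(S)={a,b,c}  FIRST(A)={b}  FIRST(B)={a}
iter 2: done
  FIRST(S)={a,b,c}  FIRST(A)={b}  FIRST(B)={a}

Compute FOLLOW by fixpoint:
seed FOLLOW(S) with $
[1]
  A→A b: FOLLOW(A) ⊇ FIRST(b) = {b}; new: +{b}
  S→B a: FOLLOW(B) ⊇ FIRST(a) = {a}; new: +{a}
  S→b A: FOLLOW(A) ⊇ FOLLOW(S) ⊇ {$}; new: +{$}
  FOLLOW(S)={$}  FOLLOW(A)={$,b}  FOLLOW(B)={a}
[2] (stable)
  FOLLOW(S)={$}  FOLLOW(A)={$,b}  FOLLOW(B)={a}

FOLLOW(B) = ["a"]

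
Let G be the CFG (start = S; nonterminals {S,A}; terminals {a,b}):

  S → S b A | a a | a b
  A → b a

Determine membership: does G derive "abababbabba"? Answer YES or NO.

CNF form of G:
  S -> S X2 | T1 T0 | T1 T1
  A -> T0 T1
  T0 -> b
  T1 -> a
  X2 -> T0 A

CYK table (by increasing span):
  cell(0,0) a: {T1}  orig:{}
  cell(1,1) b: {T0}  orig:{}
  cell(2,2) a: {T1}  orig:{}
  cell(3,3) b: {T0}  orig:{}
  cell(4,4) a: {T1}  orig:{}
  cell(5,5) b: {T0}  orig:{}
  cell(6,6) b: {T0}  orig:{}
  cell(7,7) a: {T1}  orig:{}
  cell(8,8) b: {T0}  orig:{}
  cell(9,9) b: {T0}  orig:{}
  cell(10,10) a: {T1}  orig:{}
  cell(0,1) ab: {S}
  cell(1,2) ba: {A}
  cell(2,3) ab: {S}
  cell(3,4) ba: {A}
  cell(4,5) ab: {S}
  cell(5,6) bb: ∅
  cell(6,7) ba: {A}
  cell(7,8) ab: {S}
  cell(8,9) bb: ∅
  cell(9,10) ba: {A}
  cell(0,2) aba: ∅
  cell(1,3) bab: ∅
  cell(2,4) aba: ∅
  cell(3,5) bab: ∅
  cell(4,6) abb: ∅
  cell(5,7) bba: {X2}  orig:{}
  cell(6,8) bab: ∅
  cell(7,9) abb: ∅
  cell(8,10) bba: {X2}  orig:{}
  cell(0,3) abab: ∅
  cell(1,4) baba: ∅
  cell(2,5) abab: ∅
  cell(3,6) babb: ∅
  cell(4,7) abba: ∅
  cell(5,8) bbab: ∅
  cell(6,9) babb: ∅
  cell(7,10) abba: ∅
  cell(0,4) ababa: ∅
  cell(1,5) babab: ∅
  cell(2,6) ababb: ∅
  cell(3,7) babba: ∅
  cell(4,8) abbab: ∅
  cell(5,9) bbabb: ∅
  cell(6,10) babba: ∅
  cell(0,5) ababab: ∅
  cell(1,6) bababb: ∅
  cell(2,7) ababba: ∅
  cell(3,8) babbab: ∅
  cell(4,9) abbabb: ∅
  cell(5,10) bbabba: ∅
  cell(0,6) abababb: ∅
  cell(1,7) bababba: ∅
  cell(2,8) ababbab: ∅
  cell(3,9) babbabb: ∅
  cell(4,10) abbabba: ∅
  cell(0,7) abababba: ∅
  cell(1,8) bababbab: ∅
  cell(2,9) ababbabb: ∅
  cell(3,10) babbabba: ∅
  cell(0,8) abababbab: ∅
  cell(1,9) bababbabb: ∅
  cell(2,10) ababbabba: ∅
  cell(0,9) abababbabb: ∅
  cell(1,10) bababbabba: ∅
  cell(0,10) abababbabba: ∅

S ∉ T[0,10] ⇒ NO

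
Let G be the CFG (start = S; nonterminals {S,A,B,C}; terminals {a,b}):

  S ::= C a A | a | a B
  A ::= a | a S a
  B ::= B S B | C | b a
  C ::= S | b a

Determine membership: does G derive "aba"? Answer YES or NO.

CNF form of G:
  S -> C X6 | T0 B | a
  A -> T0 X2 | a
  B -> B X3 | C X4 | T0 B | T1 T0 | a
  C -> C X5 | T0 B | T1 T0 | a
  T0 -> a
  T1 -> b
  X2 -> S T0
  X3 -> S B
  X4 -> T0 A
  X5 -> T0 A
  X6 -> T0 A

Fill CYK table bottom-up:
  cell(0,0) a: {A,B,C,S,T0}  orig:{A,B,C,S}
  cell(1,1) b: {T1}  orig:{}
  cell(2,2) a: {A,B,C,S,T0}  orig:{A,B,C,S}
  cell(0,1) ab: ∅
  cell(1,2) ba: {B,C}
  cell(0,2) aba: {B,C,S,X3}  orig:{B,C,S}

S ∈ T[0,2] ⇒ YES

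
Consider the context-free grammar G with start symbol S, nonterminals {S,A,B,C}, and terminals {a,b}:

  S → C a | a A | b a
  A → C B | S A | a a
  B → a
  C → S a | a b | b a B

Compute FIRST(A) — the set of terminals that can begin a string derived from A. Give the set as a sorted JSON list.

Compute FIRST by fixpoint:
[1]
  A via A→a a: +{a}
  B via B→a: +{a}
  C via C→a b: +{a}
  C via C→b a B: +{b}
  S via S→C a: +{a,b}
  FIRST[S]={a,b}  FIRST[A]={a}  FIRST[B]={a}  FIRST[C]={a,b}
[2]
  A via A→C B: +{b}
  FIRST[S]={a,b}  FIRST[A]={a,b}  FIRST[B]={a}  FIRST[C]={a,b}
[3] (no change)
  FIRST[S]={a,b}  FIRST[A]={a,b}  FIRST[B]={a}  FIRST[C]={a,b}

FIRST(A) = ["a", "b"]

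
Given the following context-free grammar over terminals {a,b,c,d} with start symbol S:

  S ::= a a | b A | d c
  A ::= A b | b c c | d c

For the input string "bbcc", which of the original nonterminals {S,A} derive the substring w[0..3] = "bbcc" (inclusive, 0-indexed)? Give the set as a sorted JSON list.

CNF form of G:
  S -> T0 A | T2 T1 | T3 T3
  A -> A T0 | T0 X4 | T2 T1
  T0 -> b
  T1 -> c
  T2 -> d
  T3 -> a
  X4 -> T1 T1

Fill CYK table bottom-up — only the sub-triangle for w[0..3]:
  cell(0,0) b: {T0}  orig:{}
  cell(1,1) b: {T0}  orig:{}
  cell(2,2) c: {T1}  orig:{}
  cell(3,3) c: {T1}  orig:{}
  cell(0,1) bb: ∅
  cell(1,2) bc: ∅
  cell(2,3) cc: {X4}  orig:{}
  cell(0,2) bbc: ∅
  cell(1,3) bcc: {A}
  cell(0,3) bbcc: {S}

Original NTs in T[0,3] deriving "bbcc": ["S"]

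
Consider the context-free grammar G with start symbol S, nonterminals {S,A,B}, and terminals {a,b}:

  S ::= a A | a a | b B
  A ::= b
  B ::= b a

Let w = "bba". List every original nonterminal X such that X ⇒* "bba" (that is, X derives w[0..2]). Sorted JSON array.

Convert to CNF:
  S -> T0 B | T1 A | T1 T1
  A -> b
  B -> T0 T1
  T0 -> b
  T1 -> a

Fill CYK table bottom-up (cells [i..j] with 0 ≤ i ≤ j ≤ 2 only):
  cell(0,0) b: {A,T0}  orig:{A}
  cell(1,1) b: {A,T0}  orig:{A}
  cell(2,2) a: {T1}  orig:{}
  cell(0,1) bb: ∅
  cell(1,2) ba: {B}
  cell(0,2) bba: {S}

Original NTs in T[0,2] deriving "bba": ["S"]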